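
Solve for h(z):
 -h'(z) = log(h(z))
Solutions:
 li(h(z)) = C1 - z


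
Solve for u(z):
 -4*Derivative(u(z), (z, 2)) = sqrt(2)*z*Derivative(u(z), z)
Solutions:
 u(z) = C1 + C2*erf(2^(3/4)*z/4)


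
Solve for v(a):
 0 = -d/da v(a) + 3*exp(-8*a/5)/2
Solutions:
 v(a) = C1 - 15*exp(-8*a/5)/16


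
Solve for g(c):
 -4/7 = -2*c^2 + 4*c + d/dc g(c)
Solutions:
 g(c) = C1 + 2*c^3/3 - 2*c^2 - 4*c/7


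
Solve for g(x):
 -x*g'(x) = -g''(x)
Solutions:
 g(x) = C1 + C2*erfi(sqrt(2)*x/2)


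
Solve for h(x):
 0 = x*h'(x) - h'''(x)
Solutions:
 h(x) = C1 + Integral(C2*airyai(x) + C3*airybi(x), x)


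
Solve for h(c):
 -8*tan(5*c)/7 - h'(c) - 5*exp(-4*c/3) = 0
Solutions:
 h(c) = C1 - 4*log(tan(5*c)^2 + 1)/35 + 15*exp(-4*c/3)/4


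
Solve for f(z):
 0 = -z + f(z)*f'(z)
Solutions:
 f(z) = -sqrt(C1 + z^2)
 f(z) = sqrt(C1 + z^2)


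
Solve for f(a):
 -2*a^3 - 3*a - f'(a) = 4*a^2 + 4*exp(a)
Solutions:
 f(a) = C1 - a^4/2 - 4*a^3/3 - 3*a^2/2 - 4*exp(a)


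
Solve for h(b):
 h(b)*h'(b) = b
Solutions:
 h(b) = -sqrt(C1 + b^2)
 h(b) = sqrt(C1 + b^2)


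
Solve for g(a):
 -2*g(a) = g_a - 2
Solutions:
 g(a) = C1*exp(-2*a) + 1


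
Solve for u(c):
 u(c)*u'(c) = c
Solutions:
 u(c) = -sqrt(C1 + c^2)
 u(c) = sqrt(C1 + c^2)


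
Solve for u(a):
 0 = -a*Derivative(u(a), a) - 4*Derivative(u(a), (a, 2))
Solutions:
 u(a) = C1 + C2*erf(sqrt(2)*a/4)


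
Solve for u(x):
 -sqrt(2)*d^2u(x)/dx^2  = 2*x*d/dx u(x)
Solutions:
 u(x) = C1 + C2*erf(2^(3/4)*x/2)


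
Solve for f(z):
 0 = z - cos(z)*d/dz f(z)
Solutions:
 f(z) = C1 + Integral(z/cos(z), z)


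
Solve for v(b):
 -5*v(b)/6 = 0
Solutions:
 v(b) = 0


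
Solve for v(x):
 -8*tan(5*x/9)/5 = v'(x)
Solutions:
 v(x) = C1 + 72*log(cos(5*x/9))/25


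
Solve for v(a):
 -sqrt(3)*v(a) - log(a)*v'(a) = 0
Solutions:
 v(a) = C1*exp(-sqrt(3)*li(a))


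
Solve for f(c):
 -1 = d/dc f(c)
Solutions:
 f(c) = C1 - c


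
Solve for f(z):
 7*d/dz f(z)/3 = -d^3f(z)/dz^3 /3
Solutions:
 f(z) = C1 + C2*sin(sqrt(7)*z) + C3*cos(sqrt(7)*z)


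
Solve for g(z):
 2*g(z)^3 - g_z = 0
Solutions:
 g(z) = -sqrt(2)*sqrt(-1/(C1 + 2*z))/2
 g(z) = sqrt(2)*sqrt(-1/(C1 + 2*z))/2


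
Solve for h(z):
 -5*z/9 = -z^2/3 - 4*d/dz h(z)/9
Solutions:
 h(z) = C1 - z^3/4 + 5*z^2/8


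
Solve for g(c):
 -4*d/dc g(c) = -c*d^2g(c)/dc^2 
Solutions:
 g(c) = C1 + C2*c^5


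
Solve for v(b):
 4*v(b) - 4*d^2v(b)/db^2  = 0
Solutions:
 v(b) = C1*exp(-b) + C2*exp(b)


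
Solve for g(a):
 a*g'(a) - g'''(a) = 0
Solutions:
 g(a) = C1 + Integral(C2*airyai(a) + C3*airybi(a), a)


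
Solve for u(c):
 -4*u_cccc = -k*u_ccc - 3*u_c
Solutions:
 u(c) = C1 + C2*exp(c*(-k^2/(-k^3 + sqrt(-k^6 + (k^3 + 648)^2) - 648)^(1/3) + k - (-k^3 + sqrt(-k^6 + (k^3 + 648)^2) - 648)^(1/3))/12) + C3*exp(c*(-4*k^2/((-1 + sqrt(3)*I)*(-k^3 + sqrt(-k^6 + (k^3 + 648)^2) - 648)^(1/3)) + 2*k + (-k^3 + sqrt(-k^6 + (k^3 + 648)^2) - 648)^(1/3) - sqrt(3)*I*(-k^3 + sqrt(-k^6 + (k^3 + 648)^2) - 648)^(1/3))/24) + C4*exp(c*(4*k^2/((1 + sqrt(3)*I)*(-k^3 + sqrt(-k^6 + (k^3 + 648)^2) - 648)^(1/3)) + 2*k + (-k^3 + sqrt(-k^6 + (k^3 + 648)^2) - 648)^(1/3) + sqrt(3)*I*(-k^3 + sqrt(-k^6 + (k^3 + 648)^2) - 648)^(1/3))/24)


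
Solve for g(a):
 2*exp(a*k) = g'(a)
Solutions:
 g(a) = C1 + 2*exp(a*k)/k


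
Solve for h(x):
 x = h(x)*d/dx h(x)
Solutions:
 h(x) = -sqrt(C1 + x^2)
 h(x) = sqrt(C1 + x^2)


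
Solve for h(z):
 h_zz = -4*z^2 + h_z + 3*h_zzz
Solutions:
 h(z) = C1 + 4*z^3/3 + 4*z^2 - 16*z + (C2*sin(sqrt(11)*z/6) + C3*cos(sqrt(11)*z/6))*exp(z/6)


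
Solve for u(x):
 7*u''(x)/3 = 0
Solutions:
 u(x) = C1 + C2*x


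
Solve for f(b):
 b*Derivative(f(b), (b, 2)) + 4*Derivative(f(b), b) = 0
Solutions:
 f(b) = C1 + C2/b^3


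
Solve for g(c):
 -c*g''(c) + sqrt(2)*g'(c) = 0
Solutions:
 g(c) = C1 + C2*c^(1 + sqrt(2))


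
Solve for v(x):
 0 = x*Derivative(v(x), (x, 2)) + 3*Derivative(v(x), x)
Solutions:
 v(x) = C1 + C2/x^2


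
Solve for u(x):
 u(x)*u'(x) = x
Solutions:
 u(x) = -sqrt(C1 + x^2)
 u(x) = sqrt(C1 + x^2)


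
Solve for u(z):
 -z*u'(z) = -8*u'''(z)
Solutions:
 u(z) = C1 + Integral(C2*airyai(z/2) + C3*airybi(z/2), z)


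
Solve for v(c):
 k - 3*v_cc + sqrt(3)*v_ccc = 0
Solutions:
 v(c) = C1 + C2*c + C3*exp(sqrt(3)*c) + c^2*k/6


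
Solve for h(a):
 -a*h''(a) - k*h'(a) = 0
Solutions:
 h(a) = C1 + a^(1 - re(k))*(C2*sin(log(a)*Abs(im(k))) + C3*cos(log(a)*im(k)))


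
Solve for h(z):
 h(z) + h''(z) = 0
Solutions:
 h(z) = C1*sin(z) + C2*cos(z)


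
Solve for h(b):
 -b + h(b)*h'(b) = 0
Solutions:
 h(b) = -sqrt(C1 + b^2)
 h(b) = sqrt(C1 + b^2)


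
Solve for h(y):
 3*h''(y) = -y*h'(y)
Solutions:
 h(y) = C1 + C2*erf(sqrt(6)*y/6)


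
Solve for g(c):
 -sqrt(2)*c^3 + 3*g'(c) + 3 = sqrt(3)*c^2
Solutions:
 g(c) = C1 + sqrt(2)*c^4/12 + sqrt(3)*c^3/9 - c


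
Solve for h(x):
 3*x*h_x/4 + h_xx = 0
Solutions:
 h(x) = C1 + C2*erf(sqrt(6)*x/4)


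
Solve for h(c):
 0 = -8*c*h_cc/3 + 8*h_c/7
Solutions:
 h(c) = C1 + C2*c^(10/7)


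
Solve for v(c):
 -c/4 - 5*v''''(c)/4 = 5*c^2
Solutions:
 v(c) = C1 + C2*c + C3*c^2 + C4*c^3 - c^6/90 - c^5/600


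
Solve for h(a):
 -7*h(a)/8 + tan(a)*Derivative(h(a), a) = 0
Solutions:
 h(a) = C1*sin(a)^(7/8)


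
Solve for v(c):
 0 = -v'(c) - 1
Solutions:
 v(c) = C1 - c


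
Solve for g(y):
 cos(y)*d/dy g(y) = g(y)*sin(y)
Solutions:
 g(y) = C1/cos(y)


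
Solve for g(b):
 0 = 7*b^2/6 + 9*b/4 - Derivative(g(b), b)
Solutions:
 g(b) = C1 + 7*b^3/18 + 9*b^2/8


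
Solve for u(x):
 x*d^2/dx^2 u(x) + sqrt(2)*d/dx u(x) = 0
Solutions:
 u(x) = C1 + C2*x^(1 - sqrt(2))


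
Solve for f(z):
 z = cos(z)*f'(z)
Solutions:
 f(z) = C1 + Integral(z/cos(z), z)


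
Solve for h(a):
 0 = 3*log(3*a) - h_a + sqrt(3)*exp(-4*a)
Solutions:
 h(a) = C1 + 3*a*log(a) + 3*a*(-1 + log(3)) - sqrt(3)*exp(-4*a)/4


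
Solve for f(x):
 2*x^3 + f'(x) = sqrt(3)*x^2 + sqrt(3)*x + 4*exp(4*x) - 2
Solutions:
 f(x) = C1 - x^4/2 + sqrt(3)*x^3/3 + sqrt(3)*x^2/2 - 2*x + exp(4*x)


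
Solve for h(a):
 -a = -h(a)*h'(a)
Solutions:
 h(a) = -sqrt(C1 + a^2)
 h(a) = sqrt(C1 + a^2)


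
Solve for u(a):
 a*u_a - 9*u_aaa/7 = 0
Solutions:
 u(a) = C1 + Integral(C2*airyai(21^(1/3)*a/3) + C3*airybi(21^(1/3)*a/3), a)


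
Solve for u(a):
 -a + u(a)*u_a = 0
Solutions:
 u(a) = -sqrt(C1 + a^2)
 u(a) = sqrt(C1 + a^2)


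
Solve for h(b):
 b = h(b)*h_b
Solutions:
 h(b) = -sqrt(C1 + b^2)
 h(b) = sqrt(C1 + b^2)


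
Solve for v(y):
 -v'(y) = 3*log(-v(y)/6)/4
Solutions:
 4*Integral(1/(log(-_y) - log(6)), (_y, v(y)))/3 = C1 - y


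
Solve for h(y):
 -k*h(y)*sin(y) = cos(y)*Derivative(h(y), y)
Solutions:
 h(y) = C1*exp(k*log(cos(y)))


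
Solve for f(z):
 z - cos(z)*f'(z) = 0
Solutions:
 f(z) = C1 + Integral(z/cos(z), z)


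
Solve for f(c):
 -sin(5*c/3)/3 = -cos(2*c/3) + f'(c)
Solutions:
 f(c) = C1 + 3*sin(2*c/3)/2 + cos(5*c/3)/5


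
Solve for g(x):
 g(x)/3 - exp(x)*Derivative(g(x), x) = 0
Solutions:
 g(x) = C1*exp(-exp(-x)/3)


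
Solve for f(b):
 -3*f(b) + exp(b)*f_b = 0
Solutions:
 f(b) = C1*exp(-3*exp(-b))


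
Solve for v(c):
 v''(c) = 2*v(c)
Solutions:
 v(c) = C1*exp(-sqrt(2)*c) + C2*exp(sqrt(2)*c)


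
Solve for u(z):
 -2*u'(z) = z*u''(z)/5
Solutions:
 u(z) = C1 + C2/z^9


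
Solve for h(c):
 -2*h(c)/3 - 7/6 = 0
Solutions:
 h(c) = -7/4


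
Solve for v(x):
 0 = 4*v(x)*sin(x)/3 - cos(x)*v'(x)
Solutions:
 v(x) = C1/cos(x)^(4/3)


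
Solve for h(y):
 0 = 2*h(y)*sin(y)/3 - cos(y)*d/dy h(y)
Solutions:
 h(y) = C1/cos(y)^(2/3)


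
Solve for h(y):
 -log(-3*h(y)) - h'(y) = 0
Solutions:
 Integral(1/(log(-_y) + log(3)), (_y, h(y))) = C1 - y


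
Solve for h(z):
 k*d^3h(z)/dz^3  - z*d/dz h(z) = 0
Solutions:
 h(z) = C1 + Integral(C2*airyai(z*(1/k)^(1/3)) + C3*airybi(z*(1/k)^(1/3)), z)


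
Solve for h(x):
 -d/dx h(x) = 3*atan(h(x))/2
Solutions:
 Integral(1/atan(_y), (_y, h(x))) = C1 - 3*x/2


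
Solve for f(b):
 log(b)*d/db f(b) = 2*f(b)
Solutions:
 f(b) = C1*exp(2*li(b))


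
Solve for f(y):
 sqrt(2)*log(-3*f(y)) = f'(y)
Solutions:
 -sqrt(2)*Integral(1/(log(-_y) + log(3)), (_y, f(y)))/2 = C1 - y


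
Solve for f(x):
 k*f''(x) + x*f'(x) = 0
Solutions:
 f(x) = C1 + C2*sqrt(k)*erf(sqrt(2)*x*sqrt(1/k)/2)


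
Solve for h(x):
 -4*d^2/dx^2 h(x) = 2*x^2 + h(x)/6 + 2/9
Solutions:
 h(x) = C1*sin(sqrt(6)*x/12) + C2*cos(sqrt(6)*x/12) - 12*x^2 + 1724/3


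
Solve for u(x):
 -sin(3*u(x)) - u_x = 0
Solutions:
 u(x) = -acos((-C1 - exp(6*x))/(C1 - exp(6*x)))/3 + 2*pi/3
 u(x) = acos((-C1 - exp(6*x))/(C1 - exp(6*x)))/3


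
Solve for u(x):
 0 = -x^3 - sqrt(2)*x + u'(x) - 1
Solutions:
 u(x) = C1 + x^4/4 + sqrt(2)*x^2/2 + x


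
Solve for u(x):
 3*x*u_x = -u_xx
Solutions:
 u(x) = C1 + C2*erf(sqrt(6)*x/2)


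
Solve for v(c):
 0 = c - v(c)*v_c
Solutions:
 v(c) = -sqrt(C1 + c^2)
 v(c) = sqrt(C1 + c^2)


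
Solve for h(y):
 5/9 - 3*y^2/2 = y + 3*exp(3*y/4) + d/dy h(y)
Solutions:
 h(y) = C1 - y^3/2 - y^2/2 + 5*y/9 - 4*exp(3*y/4)


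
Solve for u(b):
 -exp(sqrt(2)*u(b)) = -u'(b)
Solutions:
 u(b) = sqrt(2)*(2*log(-1/(C1 + b)) - log(2))/4


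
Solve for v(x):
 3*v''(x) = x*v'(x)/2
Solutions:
 v(x) = C1 + C2*erfi(sqrt(3)*x/6)


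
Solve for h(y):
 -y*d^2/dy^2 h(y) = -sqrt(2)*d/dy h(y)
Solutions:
 h(y) = C1 + C2*y^(1 + sqrt(2))


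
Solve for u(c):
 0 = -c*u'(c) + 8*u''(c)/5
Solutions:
 u(c) = C1 + C2*erfi(sqrt(5)*c/4)


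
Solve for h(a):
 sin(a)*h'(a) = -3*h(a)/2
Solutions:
 h(a) = C1*(cos(a) + 1)^(3/4)/(cos(a) - 1)^(3/4)


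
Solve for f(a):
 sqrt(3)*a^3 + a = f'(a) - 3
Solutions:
 f(a) = C1 + sqrt(3)*a^4/4 + a^2/2 + 3*a


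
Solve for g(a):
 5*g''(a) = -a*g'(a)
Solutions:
 g(a) = C1 + C2*erf(sqrt(10)*a/10)


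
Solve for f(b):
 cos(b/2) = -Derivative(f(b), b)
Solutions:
 f(b) = C1 - 2*sin(b/2)


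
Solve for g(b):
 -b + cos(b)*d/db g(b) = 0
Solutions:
 g(b) = C1 + Integral(b/cos(b), b)


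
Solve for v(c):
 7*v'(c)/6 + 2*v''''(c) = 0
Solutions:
 v(c) = C1 + C4*exp(c*(-126^(1/3) + 3*14^(1/3)*3^(2/3))/24)*sin(14^(1/3)*3^(1/6)*c/4) + C5*exp(c*(-126^(1/3) + 3*14^(1/3)*3^(2/3))/24)*cos(14^(1/3)*3^(1/6)*c/4) + C6*exp(-c*(126^(1/3) + 3*14^(1/3)*3^(2/3))/24) + (C2*sin(14^(1/3)*3^(1/6)*c/4) + C3*cos(14^(1/3)*3^(1/6)*c/4))*exp(126^(1/3)*c/12)


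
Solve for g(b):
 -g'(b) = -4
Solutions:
 g(b) = C1 + 4*b


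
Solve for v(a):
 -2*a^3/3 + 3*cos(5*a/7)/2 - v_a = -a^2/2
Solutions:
 v(a) = C1 - a^4/6 + a^3/6 + 21*sin(5*a/7)/10


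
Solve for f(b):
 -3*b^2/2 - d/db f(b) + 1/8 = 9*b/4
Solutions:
 f(b) = C1 - b^3/2 - 9*b^2/8 + b/8


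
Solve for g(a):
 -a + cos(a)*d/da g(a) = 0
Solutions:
 g(a) = C1 + Integral(a/cos(a), a)


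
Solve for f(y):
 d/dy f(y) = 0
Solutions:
 f(y) = C1


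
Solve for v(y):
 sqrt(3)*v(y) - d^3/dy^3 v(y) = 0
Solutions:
 v(y) = C3*exp(3^(1/6)*y) + (C1*sin(3^(2/3)*y/2) + C2*cos(3^(2/3)*y/2))*exp(-3^(1/6)*y/2)


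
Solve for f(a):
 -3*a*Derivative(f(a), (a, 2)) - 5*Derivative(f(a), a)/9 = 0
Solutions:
 f(a) = C1 + C2*a^(22/27)


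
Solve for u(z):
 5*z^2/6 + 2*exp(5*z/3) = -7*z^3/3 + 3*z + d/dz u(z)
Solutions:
 u(z) = C1 + 7*z^4/12 + 5*z^3/18 - 3*z^2/2 + 6*exp(5*z/3)/5


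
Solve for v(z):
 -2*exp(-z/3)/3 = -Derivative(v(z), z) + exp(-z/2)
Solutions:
 v(z) = C1 - 2*exp(-z/2) - 2*exp(-z/3)


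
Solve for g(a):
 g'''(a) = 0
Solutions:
 g(a) = C1 + C2*a + C3*a^2


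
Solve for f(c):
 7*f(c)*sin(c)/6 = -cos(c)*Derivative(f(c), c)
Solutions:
 f(c) = C1*cos(c)^(7/6)


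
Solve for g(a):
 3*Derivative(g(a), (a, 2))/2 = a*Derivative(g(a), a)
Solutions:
 g(a) = C1 + C2*erfi(sqrt(3)*a/3)


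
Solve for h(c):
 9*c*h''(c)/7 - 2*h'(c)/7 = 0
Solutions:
 h(c) = C1 + C2*c^(11/9)


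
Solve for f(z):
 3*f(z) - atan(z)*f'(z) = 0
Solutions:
 f(z) = C1*exp(3*Integral(1/atan(z), z))


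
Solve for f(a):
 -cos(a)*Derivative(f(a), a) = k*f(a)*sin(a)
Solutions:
 f(a) = C1*exp(k*log(cos(a)))


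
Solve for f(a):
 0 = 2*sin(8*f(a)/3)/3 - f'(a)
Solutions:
 -2*a/3 + 3*log(cos(8*f(a)/3) - 1)/16 - 3*log(cos(8*f(a)/3) + 1)/16 = C1


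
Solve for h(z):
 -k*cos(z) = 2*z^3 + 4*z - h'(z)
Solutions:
 h(z) = C1 + k*sin(z) + z^4/2 + 2*z^2


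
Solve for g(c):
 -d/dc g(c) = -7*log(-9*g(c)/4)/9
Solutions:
 -9*Integral(1/(log(-_y) - 2*log(2) + 2*log(3)), (_y, g(c)))/7 = C1 - c


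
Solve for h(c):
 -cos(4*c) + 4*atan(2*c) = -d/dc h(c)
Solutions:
 h(c) = C1 - 4*c*atan(2*c) + log(4*c^2 + 1) + sin(4*c)/4


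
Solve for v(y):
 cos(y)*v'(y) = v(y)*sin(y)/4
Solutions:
 v(y) = C1/cos(y)^(1/4)


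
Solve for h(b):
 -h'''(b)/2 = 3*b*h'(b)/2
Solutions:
 h(b) = C1 + Integral(C2*airyai(-3^(1/3)*b) + C3*airybi(-3^(1/3)*b), b)


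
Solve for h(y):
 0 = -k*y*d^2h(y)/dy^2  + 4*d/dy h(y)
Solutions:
 h(y) = C1 + y^(((re(k) + 4)*re(k) + im(k)^2)/(re(k)^2 + im(k)^2))*(C2*sin(4*log(y)*Abs(im(k))/(re(k)^2 + im(k)^2)) + C3*cos(4*log(y)*im(k)/(re(k)^2 + im(k)^2)))


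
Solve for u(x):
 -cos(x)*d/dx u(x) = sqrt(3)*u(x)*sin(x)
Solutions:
 u(x) = C1*cos(x)^(sqrt(3))


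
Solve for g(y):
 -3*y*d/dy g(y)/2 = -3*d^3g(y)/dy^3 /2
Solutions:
 g(y) = C1 + Integral(C2*airyai(y) + C3*airybi(y), y)


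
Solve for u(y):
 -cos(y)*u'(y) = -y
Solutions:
 u(y) = C1 + Integral(y/cos(y), y)


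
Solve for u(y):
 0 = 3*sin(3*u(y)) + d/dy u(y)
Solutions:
 u(y) = -acos((-C1 - exp(18*y))/(C1 - exp(18*y)))/3 + 2*pi/3
 u(y) = acos((-C1 - exp(18*y))/(C1 - exp(18*y)))/3


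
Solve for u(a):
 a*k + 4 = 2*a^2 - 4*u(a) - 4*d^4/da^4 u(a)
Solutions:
 u(a) = a^2/2 - a*k/4 + (C1*sin(sqrt(2)*a/2) + C2*cos(sqrt(2)*a/2))*exp(-sqrt(2)*a/2) + (C3*sin(sqrt(2)*a/2) + C4*cos(sqrt(2)*a/2))*exp(sqrt(2)*a/2) - 1


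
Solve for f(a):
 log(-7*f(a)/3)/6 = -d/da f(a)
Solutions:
 6*Integral(1/(log(-_y) - log(3) + log(7)), (_y, f(a))) = C1 - a


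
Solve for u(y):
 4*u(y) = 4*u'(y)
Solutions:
 u(y) = C1*exp(y)


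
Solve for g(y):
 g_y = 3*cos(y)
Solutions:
 g(y) = C1 + 3*sin(y)


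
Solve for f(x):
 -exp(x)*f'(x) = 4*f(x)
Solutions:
 f(x) = C1*exp(4*exp(-x))


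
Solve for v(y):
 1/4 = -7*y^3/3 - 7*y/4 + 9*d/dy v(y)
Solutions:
 v(y) = C1 + 7*y^4/108 + 7*y^2/72 + y/36


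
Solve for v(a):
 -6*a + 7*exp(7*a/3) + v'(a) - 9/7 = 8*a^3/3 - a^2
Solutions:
 v(a) = C1 + 2*a^4/3 - a^3/3 + 3*a^2 + 9*a/7 - 3*exp(7*a/3)


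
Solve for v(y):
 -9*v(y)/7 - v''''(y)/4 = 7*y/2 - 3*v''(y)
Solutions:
 v(y) = C1*exp(-y*sqrt(6 - 6*sqrt(42)/7)) + C2*exp(y*sqrt(6 - 6*sqrt(42)/7)) + C3*exp(-y*sqrt(6*sqrt(42)/7 + 6)) + C4*exp(y*sqrt(6*sqrt(42)/7 + 6)) - 49*y/18


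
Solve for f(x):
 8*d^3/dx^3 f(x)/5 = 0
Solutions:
 f(x) = C1 + C2*x + C3*x^2


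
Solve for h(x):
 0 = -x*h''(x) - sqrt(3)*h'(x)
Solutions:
 h(x) = C1 + C2*x^(1 - sqrt(3))


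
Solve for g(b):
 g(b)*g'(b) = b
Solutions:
 g(b) = -sqrt(C1 + b^2)
 g(b) = sqrt(C1 + b^2)


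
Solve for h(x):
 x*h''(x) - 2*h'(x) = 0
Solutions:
 h(x) = C1 + C2*x^3


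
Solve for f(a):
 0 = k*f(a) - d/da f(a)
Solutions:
 f(a) = C1*exp(a*k)


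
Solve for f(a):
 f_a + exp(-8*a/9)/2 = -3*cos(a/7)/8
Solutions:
 f(a) = C1 - 21*sin(a/7)/8 + 9*exp(-8*a/9)/16


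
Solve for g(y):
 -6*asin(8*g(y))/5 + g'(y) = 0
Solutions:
 Integral(1/asin(8*_y), (_y, g(y))) = C1 + 6*y/5


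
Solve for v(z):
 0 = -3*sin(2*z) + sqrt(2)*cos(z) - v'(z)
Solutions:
 v(z) = C1 + sqrt(2)*sin(z) + 3*cos(2*z)/2


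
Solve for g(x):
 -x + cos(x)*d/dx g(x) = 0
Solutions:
 g(x) = C1 + Integral(x/cos(x), x)


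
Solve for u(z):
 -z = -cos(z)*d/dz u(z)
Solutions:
 u(z) = C1 + Integral(z/cos(z), z)


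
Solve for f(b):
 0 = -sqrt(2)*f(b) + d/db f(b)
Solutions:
 f(b) = C1*exp(sqrt(2)*b)


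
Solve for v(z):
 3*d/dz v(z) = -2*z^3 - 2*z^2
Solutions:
 v(z) = C1 - z^4/6 - 2*z^3/9


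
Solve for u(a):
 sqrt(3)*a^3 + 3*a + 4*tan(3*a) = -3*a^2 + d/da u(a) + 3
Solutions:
 u(a) = C1 + sqrt(3)*a^4/4 + a^3 + 3*a^2/2 - 3*a - 4*log(cos(3*a))/3


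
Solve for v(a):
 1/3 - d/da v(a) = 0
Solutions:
 v(a) = C1 + a/3


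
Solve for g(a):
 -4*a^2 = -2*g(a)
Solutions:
 g(a) = 2*a^2


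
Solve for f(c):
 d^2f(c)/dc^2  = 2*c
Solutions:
 f(c) = C1 + C2*c + c^3/3


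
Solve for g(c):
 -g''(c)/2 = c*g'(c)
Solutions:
 g(c) = C1 + C2*erf(c)


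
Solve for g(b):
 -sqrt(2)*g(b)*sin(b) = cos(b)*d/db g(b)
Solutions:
 g(b) = C1*cos(b)^(sqrt(2))


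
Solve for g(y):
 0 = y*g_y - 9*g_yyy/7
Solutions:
 g(y) = C1 + Integral(C2*airyai(21^(1/3)*y/3) + C3*airybi(21^(1/3)*y/3), y)


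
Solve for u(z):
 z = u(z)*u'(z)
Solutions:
 u(z) = -sqrt(C1 + z^2)
 u(z) = sqrt(C1 + z^2)


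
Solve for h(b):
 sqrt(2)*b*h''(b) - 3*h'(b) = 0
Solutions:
 h(b) = C1 + C2*b^(1 + 3*sqrt(2)/2)


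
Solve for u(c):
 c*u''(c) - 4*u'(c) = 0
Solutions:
 u(c) = C1 + C2*c^5


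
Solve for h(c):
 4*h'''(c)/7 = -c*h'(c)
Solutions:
 h(c) = C1 + Integral(C2*airyai(-14^(1/3)*c/2) + C3*airybi(-14^(1/3)*c/2), c)


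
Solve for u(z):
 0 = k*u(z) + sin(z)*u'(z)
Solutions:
 u(z) = C1*exp(k*(-log(cos(z) - 1) + log(cos(z) + 1))/2)


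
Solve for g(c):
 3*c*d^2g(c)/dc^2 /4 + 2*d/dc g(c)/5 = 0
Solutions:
 g(c) = C1 + C2*c^(7/15)


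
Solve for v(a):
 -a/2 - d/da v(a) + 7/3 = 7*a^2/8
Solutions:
 v(a) = C1 - 7*a^3/24 - a^2/4 + 7*a/3


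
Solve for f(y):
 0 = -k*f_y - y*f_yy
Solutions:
 f(y) = C1 + y^(1 - re(k))*(C2*sin(log(y)*Abs(im(k))) + C3*cos(log(y)*im(k)))


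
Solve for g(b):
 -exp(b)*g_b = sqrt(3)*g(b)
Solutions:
 g(b) = C1*exp(sqrt(3)*exp(-b))


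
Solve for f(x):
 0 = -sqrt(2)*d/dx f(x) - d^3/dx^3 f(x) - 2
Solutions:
 f(x) = C1 + C2*sin(2^(1/4)*x) + C3*cos(2^(1/4)*x) - sqrt(2)*x


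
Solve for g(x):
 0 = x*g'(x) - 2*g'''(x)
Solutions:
 g(x) = C1 + Integral(C2*airyai(2^(2/3)*x/2) + C3*airybi(2^(2/3)*x/2), x)


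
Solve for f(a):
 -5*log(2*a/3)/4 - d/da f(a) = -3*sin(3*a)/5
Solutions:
 f(a) = C1 - 5*a*log(a)/4 - 5*a*log(2)/4 + 5*a/4 + 5*a*log(3)/4 - cos(3*a)/5


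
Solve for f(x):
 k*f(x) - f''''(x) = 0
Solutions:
 f(x) = C1*exp(-k^(1/4)*x) + C2*exp(k^(1/4)*x) + C3*exp(-I*k^(1/4)*x) + C4*exp(I*k^(1/4)*x)


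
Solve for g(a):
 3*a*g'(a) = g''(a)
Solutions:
 g(a) = C1 + C2*erfi(sqrt(6)*a/2)


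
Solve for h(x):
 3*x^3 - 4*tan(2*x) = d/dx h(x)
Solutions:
 h(x) = C1 + 3*x^4/4 + 2*log(cos(2*x))


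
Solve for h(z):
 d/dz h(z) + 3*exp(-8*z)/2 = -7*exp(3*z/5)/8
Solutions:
 h(z) = C1 - 35*exp(3*z/5)/24 + 3*exp(-8*z)/16


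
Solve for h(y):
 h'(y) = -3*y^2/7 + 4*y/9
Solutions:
 h(y) = C1 - y^3/7 + 2*y^2/9


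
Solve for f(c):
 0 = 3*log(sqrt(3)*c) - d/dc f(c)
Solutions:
 f(c) = C1 + 3*c*log(c) - 3*c + 3*c*log(3)/2


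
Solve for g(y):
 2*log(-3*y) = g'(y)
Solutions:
 g(y) = C1 + 2*y*log(-y) + 2*y*(-1 + log(3))


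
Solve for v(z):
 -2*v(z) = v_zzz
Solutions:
 v(z) = C3*exp(-2^(1/3)*z) + (C1*sin(2^(1/3)*sqrt(3)*z/2) + C2*cos(2^(1/3)*sqrt(3)*z/2))*exp(2^(1/3)*z/2)


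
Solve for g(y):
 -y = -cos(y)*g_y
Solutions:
 g(y) = C1 + Integral(y/cos(y), y)


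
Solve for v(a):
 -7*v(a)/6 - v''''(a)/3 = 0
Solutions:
 v(a) = (C1*sin(14^(1/4)*a/2) + C2*cos(14^(1/4)*a/2))*exp(-14^(1/4)*a/2) + (C3*sin(14^(1/4)*a/2) + C4*cos(14^(1/4)*a/2))*exp(14^(1/4)*a/2)


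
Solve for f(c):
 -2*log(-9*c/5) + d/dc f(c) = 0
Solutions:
 f(c) = C1 + 2*c*log(-c) + 2*c*(-log(5) - 1 + 2*log(3))


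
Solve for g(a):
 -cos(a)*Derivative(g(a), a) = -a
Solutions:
 g(a) = C1 + Integral(a/cos(a), a)


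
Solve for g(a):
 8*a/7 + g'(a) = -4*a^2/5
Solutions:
 g(a) = C1 - 4*a^3/15 - 4*a^2/7


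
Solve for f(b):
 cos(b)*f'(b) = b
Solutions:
 f(b) = C1 + Integral(b/cos(b), b)


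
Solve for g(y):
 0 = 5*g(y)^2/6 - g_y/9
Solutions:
 g(y) = -2/(C1 + 15*y)


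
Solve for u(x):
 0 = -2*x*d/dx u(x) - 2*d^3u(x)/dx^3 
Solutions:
 u(x) = C1 + Integral(C2*airyai(-x) + C3*airybi(-x), x)


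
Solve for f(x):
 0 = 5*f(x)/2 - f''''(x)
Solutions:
 f(x) = C1*exp(-2^(3/4)*5^(1/4)*x/2) + C2*exp(2^(3/4)*5^(1/4)*x/2) + C3*sin(2^(3/4)*5^(1/4)*x/2) + C4*cos(2^(3/4)*5^(1/4)*x/2)


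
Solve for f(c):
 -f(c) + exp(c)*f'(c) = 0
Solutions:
 f(c) = C1*exp(-exp(-c))


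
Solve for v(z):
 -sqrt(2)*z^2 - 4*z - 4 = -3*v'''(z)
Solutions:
 v(z) = C1 + C2*z + C3*z^2 + sqrt(2)*z^5/180 + z^4/18 + 2*z^3/9


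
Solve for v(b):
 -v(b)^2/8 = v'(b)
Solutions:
 v(b) = 8/(C1 + b)


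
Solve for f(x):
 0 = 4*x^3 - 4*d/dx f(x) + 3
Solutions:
 f(x) = C1 + x^4/4 + 3*x/4


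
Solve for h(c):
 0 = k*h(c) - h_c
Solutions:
 h(c) = C1*exp(c*k)


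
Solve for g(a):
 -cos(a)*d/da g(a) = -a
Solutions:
 g(a) = C1 + Integral(a/cos(a), a)


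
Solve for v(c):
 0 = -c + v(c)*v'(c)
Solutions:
 v(c) = -sqrt(C1 + c^2)
 v(c) = sqrt(C1 + c^2)


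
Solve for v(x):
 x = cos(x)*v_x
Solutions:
 v(x) = C1 + Integral(x/cos(x), x)


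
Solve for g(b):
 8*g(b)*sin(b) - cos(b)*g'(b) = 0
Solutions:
 g(b) = C1/cos(b)^8


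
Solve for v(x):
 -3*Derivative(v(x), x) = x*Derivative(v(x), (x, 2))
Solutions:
 v(x) = C1 + C2/x^2


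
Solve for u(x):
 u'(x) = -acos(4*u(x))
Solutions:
 Integral(1/acos(4*_y), (_y, u(x))) = C1 - x


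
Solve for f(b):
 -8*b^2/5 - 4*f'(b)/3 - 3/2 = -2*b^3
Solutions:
 f(b) = C1 + 3*b^4/8 - 2*b^3/5 - 9*b/8


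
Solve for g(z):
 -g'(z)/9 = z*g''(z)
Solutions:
 g(z) = C1 + C2*z^(8/9)


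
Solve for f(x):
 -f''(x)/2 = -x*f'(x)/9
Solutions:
 f(x) = C1 + C2*erfi(x/3)


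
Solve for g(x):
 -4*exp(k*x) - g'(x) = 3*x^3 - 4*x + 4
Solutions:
 g(x) = C1 - 3*x^4/4 + 2*x^2 - 4*x - 4*exp(k*x)/k


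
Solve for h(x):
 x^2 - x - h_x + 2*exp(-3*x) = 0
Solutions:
 h(x) = C1 + x^3/3 - x^2/2 - 2*exp(-3*x)/3


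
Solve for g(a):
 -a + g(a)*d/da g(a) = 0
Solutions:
 g(a) = -sqrt(C1 + a^2)
 g(a) = sqrt(C1 + a^2)


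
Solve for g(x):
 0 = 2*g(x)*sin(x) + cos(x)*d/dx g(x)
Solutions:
 g(x) = C1*cos(x)^2


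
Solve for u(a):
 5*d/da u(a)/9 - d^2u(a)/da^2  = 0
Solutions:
 u(a) = C1 + C2*exp(5*a/9)


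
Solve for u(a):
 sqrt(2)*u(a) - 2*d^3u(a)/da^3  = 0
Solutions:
 u(a) = C3*exp(2^(5/6)*a/2) + (C1*sin(2^(5/6)*sqrt(3)*a/4) + C2*cos(2^(5/6)*sqrt(3)*a/4))*exp(-2^(5/6)*a/4)


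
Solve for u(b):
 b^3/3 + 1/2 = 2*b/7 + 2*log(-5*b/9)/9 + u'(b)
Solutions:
 u(b) = C1 + b^4/12 - b^2/7 - 2*b*log(-b)/9 + b*(-4*log(5) + 8*log(3) + 13)/18


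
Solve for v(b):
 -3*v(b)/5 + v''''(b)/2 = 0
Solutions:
 v(b) = C1*exp(-5^(3/4)*6^(1/4)*b/5) + C2*exp(5^(3/4)*6^(1/4)*b/5) + C3*sin(5^(3/4)*6^(1/4)*b/5) + C4*cos(5^(3/4)*6^(1/4)*b/5)


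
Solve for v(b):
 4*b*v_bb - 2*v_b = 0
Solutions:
 v(b) = C1 + C2*b^(3/2)


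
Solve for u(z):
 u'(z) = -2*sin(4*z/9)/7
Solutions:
 u(z) = C1 + 9*cos(4*z/9)/14


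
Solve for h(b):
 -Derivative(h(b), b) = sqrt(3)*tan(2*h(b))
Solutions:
 h(b) = -asin(C1*exp(-2*sqrt(3)*b))/2 + pi/2
 h(b) = asin(C1*exp(-2*sqrt(3)*b))/2


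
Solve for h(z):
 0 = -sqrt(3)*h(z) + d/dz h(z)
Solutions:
 h(z) = C1*exp(sqrt(3)*z)


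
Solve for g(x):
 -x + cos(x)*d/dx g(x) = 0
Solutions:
 g(x) = C1 + Integral(x/cos(x), x)


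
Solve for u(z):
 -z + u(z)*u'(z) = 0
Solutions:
 u(z) = -sqrt(C1 + z^2)
 u(z) = sqrt(C1 + z^2)


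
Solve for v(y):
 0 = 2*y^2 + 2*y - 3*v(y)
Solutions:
 v(y) = 2*y*(y + 1)/3


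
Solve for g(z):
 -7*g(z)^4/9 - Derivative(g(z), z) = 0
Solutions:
 g(z) = 3^(1/3)*(1/(C1 + 7*z))^(1/3)
 g(z) = (-3^(1/3) - 3^(5/6)*I)*(1/(C1 + 7*z))^(1/3)/2
 g(z) = (-3^(1/3) + 3^(5/6)*I)*(1/(C1 + 7*z))^(1/3)/2


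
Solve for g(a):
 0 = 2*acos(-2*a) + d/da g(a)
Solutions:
 g(a) = C1 - 2*a*acos(-2*a) - sqrt(1 - 4*a^2)


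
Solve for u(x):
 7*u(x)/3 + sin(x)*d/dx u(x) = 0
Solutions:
 u(x) = C1*(cos(x) + 1)^(7/6)/(cos(x) - 1)^(7/6)


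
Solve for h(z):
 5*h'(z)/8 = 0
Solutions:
 h(z) = C1


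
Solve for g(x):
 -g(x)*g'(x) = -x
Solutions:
 g(x) = -sqrt(C1 + x^2)
 g(x) = sqrt(C1 + x^2)


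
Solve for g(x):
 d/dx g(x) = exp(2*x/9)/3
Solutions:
 g(x) = C1 + 3*exp(2*x/9)/2


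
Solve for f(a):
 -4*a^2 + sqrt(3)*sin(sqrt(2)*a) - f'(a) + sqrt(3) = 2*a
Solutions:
 f(a) = C1 - 4*a^3/3 - a^2 + sqrt(3)*a - sqrt(6)*cos(sqrt(2)*a)/2


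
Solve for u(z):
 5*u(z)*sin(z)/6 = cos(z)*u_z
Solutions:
 u(z) = C1/cos(z)^(5/6)


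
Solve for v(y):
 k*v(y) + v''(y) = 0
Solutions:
 v(y) = C1*exp(-y*sqrt(-k)) + C2*exp(y*sqrt(-k))


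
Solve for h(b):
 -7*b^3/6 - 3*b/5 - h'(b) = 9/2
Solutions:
 h(b) = C1 - 7*b^4/24 - 3*b^2/10 - 9*b/2


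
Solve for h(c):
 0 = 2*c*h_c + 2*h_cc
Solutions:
 h(c) = C1 + C2*erf(sqrt(2)*c/2)


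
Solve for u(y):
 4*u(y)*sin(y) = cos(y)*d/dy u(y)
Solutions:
 u(y) = C1/cos(y)^4


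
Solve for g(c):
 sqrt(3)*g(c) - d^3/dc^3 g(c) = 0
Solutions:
 g(c) = C3*exp(3^(1/6)*c) + (C1*sin(3^(2/3)*c/2) + C2*cos(3^(2/3)*c/2))*exp(-3^(1/6)*c/2)


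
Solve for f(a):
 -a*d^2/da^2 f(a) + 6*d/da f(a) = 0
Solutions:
 f(a) = C1 + C2*a^7


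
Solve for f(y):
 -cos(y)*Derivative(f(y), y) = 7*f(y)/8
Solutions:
 f(y) = C1*(sin(y) - 1)^(7/16)/(sin(y) + 1)^(7/16)


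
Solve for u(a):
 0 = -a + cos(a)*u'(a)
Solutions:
 u(a) = C1 + Integral(a/cos(a), a)


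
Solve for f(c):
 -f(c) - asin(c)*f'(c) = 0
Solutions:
 f(c) = C1*exp(-Integral(1/asin(c), c))


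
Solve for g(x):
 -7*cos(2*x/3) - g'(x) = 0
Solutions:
 g(x) = C1 - 21*sin(2*x/3)/2


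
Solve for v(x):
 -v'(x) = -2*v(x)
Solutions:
 v(x) = C1*exp(2*x)


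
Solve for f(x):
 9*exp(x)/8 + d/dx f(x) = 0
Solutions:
 f(x) = C1 - 9*exp(x)/8


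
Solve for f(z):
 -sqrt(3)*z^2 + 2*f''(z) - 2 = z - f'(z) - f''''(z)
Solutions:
 f(z) = C1 + C2*exp(6^(1/3)*z*(-4*3^(1/3)/(9 + sqrt(177))^(1/3) + 2^(1/3)*(9 + sqrt(177))^(1/3))/12)*sin(2^(1/3)*3^(1/6)*z*((9 + sqrt(177))^(-1/3) + 2^(1/3)*3^(2/3)*(9 + sqrt(177))^(1/3)/12)) + C3*exp(6^(1/3)*z*(-4*3^(1/3)/(9 + sqrt(177))^(1/3) + 2^(1/3)*(9 + sqrt(177))^(1/3))/12)*cos(2^(1/3)*3^(1/6)*z*((9 + sqrt(177))^(-1/3) + 2^(1/3)*3^(2/3)*(9 + sqrt(177))^(1/3)/12)) + C4*exp(-6^(1/3)*z*(-4*3^(1/3)/(9 + sqrt(177))^(1/3) + 2^(1/3)*(9 + sqrt(177))^(1/3))/6) + sqrt(3)*z^3/3 - 2*sqrt(3)*z^2 + z^2/2 + 8*sqrt(3)*z


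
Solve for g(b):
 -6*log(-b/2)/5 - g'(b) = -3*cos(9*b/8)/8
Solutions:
 g(b) = C1 - 6*b*log(-b)/5 + 6*b*log(2)/5 + 6*b/5 + sin(9*b/8)/3


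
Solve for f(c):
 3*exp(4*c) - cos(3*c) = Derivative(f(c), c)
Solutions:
 f(c) = C1 + 3*exp(4*c)/4 - sin(3*c)/3


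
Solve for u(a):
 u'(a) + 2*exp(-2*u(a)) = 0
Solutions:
 u(a) = log(-sqrt(C1 - 4*a))
 u(a) = log(C1 - 4*a)/2


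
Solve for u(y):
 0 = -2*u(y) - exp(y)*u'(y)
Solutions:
 u(y) = C1*exp(2*exp(-y))


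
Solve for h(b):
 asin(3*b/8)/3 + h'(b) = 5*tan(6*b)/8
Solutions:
 h(b) = C1 - b*asin(3*b/8)/3 - sqrt(64 - 9*b^2)/9 - 5*log(cos(6*b))/48


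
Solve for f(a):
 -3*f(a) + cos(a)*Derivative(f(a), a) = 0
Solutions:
 f(a) = C1*(sin(a) + 1)^(3/2)/(sin(a) - 1)^(3/2)


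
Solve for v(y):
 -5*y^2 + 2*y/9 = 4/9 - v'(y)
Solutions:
 v(y) = C1 + 5*y^3/3 - y^2/9 + 4*y/9


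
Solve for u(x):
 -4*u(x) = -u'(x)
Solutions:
 u(x) = C1*exp(4*x)


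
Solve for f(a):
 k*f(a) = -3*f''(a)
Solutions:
 f(a) = C1*exp(-sqrt(3)*a*sqrt(-k)/3) + C2*exp(sqrt(3)*a*sqrt(-k)/3)


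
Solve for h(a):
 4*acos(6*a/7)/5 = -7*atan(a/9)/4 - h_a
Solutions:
 h(a) = C1 - 4*a*acos(6*a/7)/5 - 7*a*atan(a/9)/4 + 2*sqrt(49 - 36*a^2)/15 + 63*log(a^2 + 81)/8


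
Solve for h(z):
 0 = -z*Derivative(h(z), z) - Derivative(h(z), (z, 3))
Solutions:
 h(z) = C1 + Integral(C2*airyai(-z) + C3*airybi(-z), z)


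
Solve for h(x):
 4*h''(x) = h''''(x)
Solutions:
 h(x) = C1 + C2*x + C3*exp(-2*x) + C4*exp(2*x)


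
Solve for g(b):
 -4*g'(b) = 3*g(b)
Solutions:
 g(b) = C1*exp(-3*b/4)


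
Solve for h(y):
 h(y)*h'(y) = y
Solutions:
 h(y) = -sqrt(C1 + y^2)
 h(y) = sqrt(C1 + y^2)


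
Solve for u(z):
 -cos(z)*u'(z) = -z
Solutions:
 u(z) = C1 + Integral(z/cos(z), z)


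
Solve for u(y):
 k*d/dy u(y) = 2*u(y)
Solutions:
 u(y) = C1*exp(2*y/k)


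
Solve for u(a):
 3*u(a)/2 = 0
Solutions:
 u(a) = 0


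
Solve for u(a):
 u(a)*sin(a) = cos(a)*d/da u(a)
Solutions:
 u(a) = C1/cos(a)


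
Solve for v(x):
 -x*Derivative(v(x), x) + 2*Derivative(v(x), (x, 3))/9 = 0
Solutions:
 v(x) = C1 + Integral(C2*airyai(6^(2/3)*x/2) + C3*airybi(6^(2/3)*x/2), x)


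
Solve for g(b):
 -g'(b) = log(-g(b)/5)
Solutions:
 Integral(1/(log(-_y) - log(5)), (_y, g(b))) = C1 - b


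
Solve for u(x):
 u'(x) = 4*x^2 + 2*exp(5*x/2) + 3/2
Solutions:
 u(x) = C1 + 4*x^3/3 + 3*x/2 + 4*exp(5*x/2)/5


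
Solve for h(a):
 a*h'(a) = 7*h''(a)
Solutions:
 h(a) = C1 + C2*erfi(sqrt(14)*a/14)


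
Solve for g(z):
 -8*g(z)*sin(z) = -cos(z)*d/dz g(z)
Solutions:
 g(z) = C1/cos(z)^8


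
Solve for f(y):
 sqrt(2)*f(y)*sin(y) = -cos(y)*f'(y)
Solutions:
 f(y) = C1*cos(y)^(sqrt(2))


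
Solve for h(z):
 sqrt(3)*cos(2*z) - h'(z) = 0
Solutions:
 h(z) = C1 + sqrt(3)*sin(2*z)/2


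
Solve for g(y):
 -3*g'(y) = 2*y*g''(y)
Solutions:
 g(y) = C1 + C2/sqrt(y)


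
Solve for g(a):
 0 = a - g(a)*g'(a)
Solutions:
 g(a) = -sqrt(C1 + a^2)
 g(a) = sqrt(C1 + a^2)


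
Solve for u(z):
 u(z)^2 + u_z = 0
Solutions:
 u(z) = 1/(C1 + z)


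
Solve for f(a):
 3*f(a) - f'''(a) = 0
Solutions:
 f(a) = C3*exp(3^(1/3)*a) + (C1*sin(3^(5/6)*a/2) + C2*cos(3^(5/6)*a/2))*exp(-3^(1/3)*a/2)


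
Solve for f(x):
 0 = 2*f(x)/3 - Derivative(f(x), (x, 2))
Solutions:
 f(x) = C1*exp(-sqrt(6)*x/3) + C2*exp(sqrt(6)*x/3)


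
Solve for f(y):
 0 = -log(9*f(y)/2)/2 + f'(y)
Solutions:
 2*Integral(1/(-log(_y) - 2*log(3) + log(2)), (_y, f(y))) = C1 - y


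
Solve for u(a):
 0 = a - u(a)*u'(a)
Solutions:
 u(a) = -sqrt(C1 + a^2)
 u(a) = sqrt(C1 + a^2)


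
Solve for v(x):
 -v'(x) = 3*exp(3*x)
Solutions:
 v(x) = C1 - exp(3*x)


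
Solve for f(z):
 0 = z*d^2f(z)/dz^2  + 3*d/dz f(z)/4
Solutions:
 f(z) = C1 + C2*z^(1/4)


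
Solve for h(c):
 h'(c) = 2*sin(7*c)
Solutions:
 h(c) = C1 - 2*cos(7*c)/7


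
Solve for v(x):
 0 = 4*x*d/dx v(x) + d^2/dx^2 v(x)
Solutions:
 v(x) = C1 + C2*erf(sqrt(2)*x)


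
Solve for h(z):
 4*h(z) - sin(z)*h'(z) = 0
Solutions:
 h(z) = C1*(cos(z)^2 - 2*cos(z) + 1)/(cos(z)^2 + 2*cos(z) + 1)


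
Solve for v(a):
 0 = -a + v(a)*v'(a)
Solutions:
 v(a) = -sqrt(C1 + a^2)
 v(a) = sqrt(C1 + a^2)


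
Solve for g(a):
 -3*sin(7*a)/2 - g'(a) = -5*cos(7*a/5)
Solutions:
 g(a) = C1 + 25*sin(7*a/5)/7 + 3*cos(7*a)/14


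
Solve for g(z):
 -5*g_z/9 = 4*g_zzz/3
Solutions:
 g(z) = C1 + C2*sin(sqrt(15)*z/6) + C3*cos(sqrt(15)*z/6)


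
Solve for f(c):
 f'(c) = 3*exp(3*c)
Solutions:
 f(c) = C1 + exp(3*c)


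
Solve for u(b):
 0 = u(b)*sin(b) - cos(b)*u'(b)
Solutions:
 u(b) = C1/cos(b)


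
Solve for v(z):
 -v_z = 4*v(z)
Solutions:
 v(z) = C1*exp(-4*z)


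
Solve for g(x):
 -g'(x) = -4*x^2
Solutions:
 g(x) = C1 + 4*x^3/3


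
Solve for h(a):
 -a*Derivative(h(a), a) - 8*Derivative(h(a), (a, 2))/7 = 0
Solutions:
 h(a) = C1 + C2*erf(sqrt(7)*a/4)


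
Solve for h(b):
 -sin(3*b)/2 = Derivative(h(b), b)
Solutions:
 h(b) = C1 + cos(3*b)/6


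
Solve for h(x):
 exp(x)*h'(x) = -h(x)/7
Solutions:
 h(x) = C1*exp(exp(-x)/7)


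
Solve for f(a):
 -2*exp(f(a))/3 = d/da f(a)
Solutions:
 f(a) = log(1/(C1 + 2*a)) + log(3)


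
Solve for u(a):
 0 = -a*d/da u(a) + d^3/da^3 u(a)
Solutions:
 u(a) = C1 + Integral(C2*airyai(a) + C3*airybi(a), a)


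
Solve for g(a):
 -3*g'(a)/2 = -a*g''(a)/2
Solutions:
 g(a) = C1 + C2*a^4


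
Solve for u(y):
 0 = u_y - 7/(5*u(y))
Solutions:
 u(y) = -sqrt(C1 + 70*y)/5
 u(y) = sqrt(C1 + 70*y)/5


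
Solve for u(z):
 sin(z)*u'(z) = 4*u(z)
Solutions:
 u(z) = C1*(cos(z)^2 - 2*cos(z) + 1)/(cos(z)^2 + 2*cos(z) + 1)


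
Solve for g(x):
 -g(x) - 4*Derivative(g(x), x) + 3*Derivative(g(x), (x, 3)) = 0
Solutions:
 g(x) = C1*exp(-x) + C2*exp(x*(3 - sqrt(21))/6) + C3*exp(x*(3 + sqrt(21))/6)


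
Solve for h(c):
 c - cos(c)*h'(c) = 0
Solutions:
 h(c) = C1 + Integral(c/cos(c), c)


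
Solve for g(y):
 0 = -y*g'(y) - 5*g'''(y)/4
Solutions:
 g(y) = C1 + Integral(C2*airyai(-10^(2/3)*y/5) + C3*airybi(-10^(2/3)*y/5), y)


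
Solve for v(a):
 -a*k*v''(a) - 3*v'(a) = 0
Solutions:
 v(a) = C1 + a^(((re(k) - 3)*re(k) + im(k)^2)/(re(k)^2 + im(k)^2))*(C2*sin(3*log(a)*Abs(im(k))/(re(k)^2 + im(k)^2)) + C3*cos(3*log(a)*im(k)/(re(k)^2 + im(k)^2)))


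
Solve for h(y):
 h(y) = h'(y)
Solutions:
 h(y) = C1*exp(y)


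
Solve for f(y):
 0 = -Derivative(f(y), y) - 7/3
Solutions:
 f(y) = C1 - 7*y/3


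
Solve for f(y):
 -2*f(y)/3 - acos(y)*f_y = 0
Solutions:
 f(y) = C1*exp(-2*Integral(1/acos(y), y)/3)


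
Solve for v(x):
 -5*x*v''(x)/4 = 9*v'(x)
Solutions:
 v(x) = C1 + C2/x^(31/5)


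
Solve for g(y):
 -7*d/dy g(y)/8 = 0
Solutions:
 g(y) = C1


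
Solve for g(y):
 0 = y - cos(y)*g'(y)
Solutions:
 g(y) = C1 + Integral(y/cos(y), y)


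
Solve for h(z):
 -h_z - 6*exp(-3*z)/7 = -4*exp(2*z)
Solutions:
 h(z) = C1 + 2*exp(2*z) + 2*exp(-3*z)/7


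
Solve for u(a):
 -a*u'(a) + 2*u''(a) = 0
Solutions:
 u(a) = C1 + C2*erfi(a/2)


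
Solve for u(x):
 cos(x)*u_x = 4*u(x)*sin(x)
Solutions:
 u(x) = C1/cos(x)^4


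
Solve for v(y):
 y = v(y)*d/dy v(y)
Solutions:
 v(y) = -sqrt(C1 + y^2)
 v(y) = sqrt(C1 + y^2)


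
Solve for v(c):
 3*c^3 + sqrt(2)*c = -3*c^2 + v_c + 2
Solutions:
 v(c) = C1 + 3*c^4/4 + c^3 + sqrt(2)*c^2/2 - 2*c


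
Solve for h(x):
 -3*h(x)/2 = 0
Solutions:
 h(x) = 0


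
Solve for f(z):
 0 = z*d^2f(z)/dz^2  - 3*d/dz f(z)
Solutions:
 f(z) = C1 + C2*z^4


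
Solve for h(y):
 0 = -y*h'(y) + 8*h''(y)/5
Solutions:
 h(y) = C1 + C2*erfi(sqrt(5)*y/4)


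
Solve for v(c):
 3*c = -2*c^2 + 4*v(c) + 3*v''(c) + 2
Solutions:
 v(c) = C1*sin(2*sqrt(3)*c/3) + C2*cos(2*sqrt(3)*c/3) + c^2/2 + 3*c/4 - 5/4


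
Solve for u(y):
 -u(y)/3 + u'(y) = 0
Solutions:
 u(y) = C1*exp(y/3)


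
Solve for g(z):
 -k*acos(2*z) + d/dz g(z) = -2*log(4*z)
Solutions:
 g(z) = C1 + k*(z*acos(2*z) - sqrt(1 - 4*z^2)/2) - 2*z*log(z) - 4*z*log(2) + 2*z


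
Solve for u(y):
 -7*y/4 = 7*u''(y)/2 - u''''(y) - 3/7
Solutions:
 u(y) = C1 + C2*y + C3*exp(-sqrt(14)*y/2) + C4*exp(sqrt(14)*y/2) - y^3/12 + 3*y^2/49


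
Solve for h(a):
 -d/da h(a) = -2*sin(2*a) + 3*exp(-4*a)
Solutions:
 h(a) = C1 - cos(2*a) + 3*exp(-4*a)/4


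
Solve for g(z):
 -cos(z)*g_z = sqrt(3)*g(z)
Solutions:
 g(z) = C1*(sin(z) - 1)^(sqrt(3)/2)/(sin(z) + 1)^(sqrt(3)/2)


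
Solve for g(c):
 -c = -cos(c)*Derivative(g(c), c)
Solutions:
 g(c) = C1 + Integral(c/cos(c), c)


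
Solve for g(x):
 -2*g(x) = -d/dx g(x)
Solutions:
 g(x) = C1*exp(2*x)


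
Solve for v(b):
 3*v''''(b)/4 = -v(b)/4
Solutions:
 v(b) = (C1*sin(sqrt(2)*3^(3/4)*b/6) + C2*cos(sqrt(2)*3^(3/4)*b/6))*exp(-sqrt(2)*3^(3/4)*b/6) + (C3*sin(sqrt(2)*3^(3/4)*b/6) + C4*cos(sqrt(2)*3^(3/4)*b/6))*exp(sqrt(2)*3^(3/4)*b/6)


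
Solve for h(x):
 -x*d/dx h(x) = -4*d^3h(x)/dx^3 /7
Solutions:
 h(x) = C1 + Integral(C2*airyai(14^(1/3)*x/2) + C3*airybi(14^(1/3)*x/2), x)


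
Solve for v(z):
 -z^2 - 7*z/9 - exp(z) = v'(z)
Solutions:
 v(z) = C1 - z^3/3 - 7*z^2/18 - exp(z)


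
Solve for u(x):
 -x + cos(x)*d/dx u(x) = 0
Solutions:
 u(x) = C1 + Integral(x/cos(x), x)


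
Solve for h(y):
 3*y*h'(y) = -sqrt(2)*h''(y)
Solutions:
 h(y) = C1 + C2*erf(2^(1/4)*sqrt(3)*y/2)


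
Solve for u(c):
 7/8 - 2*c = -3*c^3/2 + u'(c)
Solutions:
 u(c) = C1 + 3*c^4/8 - c^2 + 7*c/8


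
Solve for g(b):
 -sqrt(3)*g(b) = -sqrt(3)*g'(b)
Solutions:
 g(b) = C1*exp(b)


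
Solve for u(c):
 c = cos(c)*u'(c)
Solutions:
 u(c) = C1 + Integral(c/cos(c), c)


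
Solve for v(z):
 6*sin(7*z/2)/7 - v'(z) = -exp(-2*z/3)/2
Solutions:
 v(z) = C1 - 12*cos(7*z/2)/49 - 3*exp(-2*z/3)/4


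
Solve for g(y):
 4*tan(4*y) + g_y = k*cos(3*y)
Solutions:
 g(y) = C1 + k*sin(3*y)/3 + log(cos(4*y))


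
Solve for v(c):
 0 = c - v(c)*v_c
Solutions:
 v(c) = -sqrt(C1 + c^2)
 v(c) = sqrt(C1 + c^2)


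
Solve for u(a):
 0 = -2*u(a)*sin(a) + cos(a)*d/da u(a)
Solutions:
 u(a) = C1/cos(a)^2


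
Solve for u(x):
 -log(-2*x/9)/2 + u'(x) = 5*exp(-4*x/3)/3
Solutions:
 u(x) = C1 + x*log(-x)/2 + x*(-log(3) - 1/2 + log(2)/2) - 5*exp(-4*x/3)/4


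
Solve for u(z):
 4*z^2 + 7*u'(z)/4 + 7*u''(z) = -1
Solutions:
 u(z) = C1 + C2*exp(-z/4) - 16*z^3/21 + 64*z^2/7 - 516*z/7


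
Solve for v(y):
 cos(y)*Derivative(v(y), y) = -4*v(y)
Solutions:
 v(y) = C1*(sin(y)^2 - 2*sin(y) + 1)/(sin(y)^2 + 2*sin(y) + 1)


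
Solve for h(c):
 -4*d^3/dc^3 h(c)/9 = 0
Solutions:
 h(c) = C1 + C2*c + C3*c^2


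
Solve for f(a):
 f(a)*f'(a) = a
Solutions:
 f(a) = -sqrt(C1 + a^2)
 f(a) = sqrt(C1 + a^2)


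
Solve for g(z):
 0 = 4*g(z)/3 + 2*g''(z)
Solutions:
 g(z) = C1*sin(sqrt(6)*z/3) + C2*cos(sqrt(6)*z/3)


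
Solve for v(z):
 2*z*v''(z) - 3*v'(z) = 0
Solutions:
 v(z) = C1 + C2*z^(5/2)


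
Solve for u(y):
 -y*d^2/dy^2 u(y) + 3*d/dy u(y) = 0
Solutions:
 u(y) = C1 + C2*y^4


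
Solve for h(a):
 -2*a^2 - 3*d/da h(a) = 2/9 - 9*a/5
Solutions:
 h(a) = C1 - 2*a^3/9 + 3*a^2/10 - 2*a/27


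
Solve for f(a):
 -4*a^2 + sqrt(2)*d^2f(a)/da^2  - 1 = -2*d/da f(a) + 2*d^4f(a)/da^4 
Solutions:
 f(a) = C1 + C2*exp(-a*(2^(5/6)*3^(2/3)/(sqrt(3)*sqrt(27 - sqrt(2)) + 9)^(1/3) + 12^(1/3)*(sqrt(3)*sqrt(27 - sqrt(2)) + 9)^(1/3))/12)*sin(3^(1/6)*a*(-3*2^(5/6)/(sqrt(3)*sqrt(27 - sqrt(2)) + 9)^(1/3) + 6^(2/3)*(sqrt(3)*sqrt(27 - sqrt(2)) + 9)^(1/3))/12) + C3*exp(-a*(2^(5/6)*3^(2/3)/(sqrt(3)*sqrt(27 - sqrt(2)) + 9)^(1/3) + 12^(1/3)*(sqrt(3)*sqrt(27 - sqrt(2)) + 9)^(1/3))/12)*cos(3^(1/6)*a*(-3*2^(5/6)/(sqrt(3)*sqrt(27 - sqrt(2)) + 9)^(1/3) + 6^(2/3)*(sqrt(3)*sqrt(27 - sqrt(2)) + 9)^(1/3))/12) + C4*exp(a*(2^(5/6)*3^(2/3)/(sqrt(3)*sqrt(27 - sqrt(2)) + 9)^(1/3) + 12^(1/3)*(sqrt(3)*sqrt(27 - sqrt(2)) + 9)^(1/3))/6) + 2*a^3/3 - sqrt(2)*a^2 + 5*a/2


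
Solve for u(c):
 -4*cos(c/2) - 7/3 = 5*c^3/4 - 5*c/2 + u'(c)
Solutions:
 u(c) = C1 - 5*c^4/16 + 5*c^2/4 - 7*c/3 - 8*sin(c/2)


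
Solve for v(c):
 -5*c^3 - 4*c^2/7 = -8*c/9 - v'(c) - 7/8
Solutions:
 v(c) = C1 + 5*c^4/4 + 4*c^3/21 - 4*c^2/9 - 7*c/8


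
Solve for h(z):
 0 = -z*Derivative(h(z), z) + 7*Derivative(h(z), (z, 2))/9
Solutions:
 h(z) = C1 + C2*erfi(3*sqrt(14)*z/14)


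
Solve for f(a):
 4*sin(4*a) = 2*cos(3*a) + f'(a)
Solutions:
 f(a) = C1 - 2*sin(3*a)/3 - cos(4*a)


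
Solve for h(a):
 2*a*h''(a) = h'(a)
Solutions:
 h(a) = C1 + C2*a^(3/2)


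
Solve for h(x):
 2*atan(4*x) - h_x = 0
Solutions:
 h(x) = C1 + 2*x*atan(4*x) - log(16*x^2 + 1)/4


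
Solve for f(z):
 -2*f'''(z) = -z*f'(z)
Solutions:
 f(z) = C1 + Integral(C2*airyai(2^(2/3)*z/2) + C3*airybi(2^(2/3)*z/2), z)


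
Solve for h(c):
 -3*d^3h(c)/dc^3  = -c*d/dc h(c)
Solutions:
 h(c) = C1 + Integral(C2*airyai(3^(2/3)*c/3) + C3*airybi(3^(2/3)*c/3), c)
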